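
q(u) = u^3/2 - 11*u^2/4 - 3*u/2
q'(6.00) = 19.50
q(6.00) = 0.00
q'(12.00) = 148.50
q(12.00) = 450.00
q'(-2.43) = 20.72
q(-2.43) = -19.77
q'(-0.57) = 2.12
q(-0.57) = -0.13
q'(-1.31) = 8.28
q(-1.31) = -3.88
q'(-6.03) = 86.21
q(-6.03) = -200.58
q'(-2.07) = 16.31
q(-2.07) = -13.11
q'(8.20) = 54.26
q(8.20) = 78.47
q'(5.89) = 18.14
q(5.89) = -2.07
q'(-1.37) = 8.85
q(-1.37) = -4.39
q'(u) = 3*u^2/2 - 11*u/2 - 3/2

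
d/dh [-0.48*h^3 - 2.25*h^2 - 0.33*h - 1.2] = -1.44*h^2 - 4.5*h - 0.33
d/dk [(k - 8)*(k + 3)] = 2*k - 5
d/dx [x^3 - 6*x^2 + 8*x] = 3*x^2 - 12*x + 8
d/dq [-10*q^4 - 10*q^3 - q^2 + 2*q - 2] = -40*q^3 - 30*q^2 - 2*q + 2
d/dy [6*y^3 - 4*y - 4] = 18*y^2 - 4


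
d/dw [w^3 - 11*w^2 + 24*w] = 3*w^2 - 22*w + 24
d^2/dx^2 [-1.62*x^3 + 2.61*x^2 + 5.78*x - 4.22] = 5.22 - 9.72*x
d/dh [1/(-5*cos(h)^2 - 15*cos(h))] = -(2*cos(h) + 3)*sin(h)/(5*(cos(h) + 3)^2*cos(h)^2)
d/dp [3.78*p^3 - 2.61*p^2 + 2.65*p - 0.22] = 11.34*p^2 - 5.22*p + 2.65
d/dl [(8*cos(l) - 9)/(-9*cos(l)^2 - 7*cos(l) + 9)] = (72*sin(l)^2 + 162*cos(l) - 81)*sin(l)/(-9*sin(l)^2 + 7*cos(l))^2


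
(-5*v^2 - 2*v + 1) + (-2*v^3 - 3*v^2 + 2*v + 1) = -2*v^3 - 8*v^2 + 2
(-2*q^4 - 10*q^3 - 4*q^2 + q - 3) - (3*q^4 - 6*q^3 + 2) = -5*q^4 - 4*q^3 - 4*q^2 + q - 5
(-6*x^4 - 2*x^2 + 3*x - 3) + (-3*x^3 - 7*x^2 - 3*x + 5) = -6*x^4 - 3*x^3 - 9*x^2 + 2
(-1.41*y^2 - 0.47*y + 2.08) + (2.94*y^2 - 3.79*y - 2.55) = 1.53*y^2 - 4.26*y - 0.47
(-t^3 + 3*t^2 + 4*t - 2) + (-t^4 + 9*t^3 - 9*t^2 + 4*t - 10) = -t^4 + 8*t^3 - 6*t^2 + 8*t - 12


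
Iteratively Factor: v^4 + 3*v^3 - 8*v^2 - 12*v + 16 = (v + 4)*(v^3 - v^2 - 4*v + 4) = (v + 2)*(v + 4)*(v^2 - 3*v + 2) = (v - 1)*(v + 2)*(v + 4)*(v - 2)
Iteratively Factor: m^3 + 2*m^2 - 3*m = (m)*(m^2 + 2*m - 3) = m*(m - 1)*(m + 3)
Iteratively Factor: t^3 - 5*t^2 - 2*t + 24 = (t + 2)*(t^2 - 7*t + 12) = (t - 3)*(t + 2)*(t - 4)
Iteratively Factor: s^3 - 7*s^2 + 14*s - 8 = (s - 4)*(s^2 - 3*s + 2) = (s - 4)*(s - 1)*(s - 2)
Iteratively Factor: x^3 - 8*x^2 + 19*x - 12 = (x - 1)*(x^2 - 7*x + 12) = (x - 3)*(x - 1)*(x - 4)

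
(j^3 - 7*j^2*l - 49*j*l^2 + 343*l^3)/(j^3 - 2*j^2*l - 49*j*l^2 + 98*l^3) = (j - 7*l)/(j - 2*l)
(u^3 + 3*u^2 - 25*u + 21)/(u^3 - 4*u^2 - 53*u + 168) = (u - 1)/(u - 8)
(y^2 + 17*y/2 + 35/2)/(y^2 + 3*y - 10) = (y + 7/2)/(y - 2)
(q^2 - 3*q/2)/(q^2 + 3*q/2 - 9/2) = q/(q + 3)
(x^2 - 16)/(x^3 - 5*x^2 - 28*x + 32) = (x - 4)/(x^2 - 9*x + 8)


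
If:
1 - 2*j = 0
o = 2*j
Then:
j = 1/2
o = 1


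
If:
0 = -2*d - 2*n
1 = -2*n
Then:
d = 1/2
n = -1/2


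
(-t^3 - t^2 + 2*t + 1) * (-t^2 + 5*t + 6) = t^5 - 4*t^4 - 13*t^3 + 3*t^2 + 17*t + 6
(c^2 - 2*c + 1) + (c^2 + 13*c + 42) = 2*c^2 + 11*c + 43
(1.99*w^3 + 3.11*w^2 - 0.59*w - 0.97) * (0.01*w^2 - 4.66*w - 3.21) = 0.0199*w^5 - 9.2423*w^4 - 20.8864*w^3 - 7.2434*w^2 + 6.4141*w + 3.1137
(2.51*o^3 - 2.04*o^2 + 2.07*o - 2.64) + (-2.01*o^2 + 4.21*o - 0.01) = 2.51*o^3 - 4.05*o^2 + 6.28*o - 2.65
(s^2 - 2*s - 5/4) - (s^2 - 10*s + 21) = 8*s - 89/4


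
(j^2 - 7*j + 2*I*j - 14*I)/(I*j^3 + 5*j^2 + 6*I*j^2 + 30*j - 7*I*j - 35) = (-I*j^2 + j*(2 + 7*I) - 14)/(j^3 + j^2*(6 - 5*I) - j*(7 + 30*I) + 35*I)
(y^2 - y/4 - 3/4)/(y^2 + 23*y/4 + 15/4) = (y - 1)/(y + 5)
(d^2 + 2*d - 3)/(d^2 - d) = (d + 3)/d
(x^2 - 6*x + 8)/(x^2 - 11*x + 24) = (x^2 - 6*x + 8)/(x^2 - 11*x + 24)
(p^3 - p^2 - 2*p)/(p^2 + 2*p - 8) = p*(p + 1)/(p + 4)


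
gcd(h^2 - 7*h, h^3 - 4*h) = h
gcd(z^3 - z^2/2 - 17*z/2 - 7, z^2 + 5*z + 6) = z + 2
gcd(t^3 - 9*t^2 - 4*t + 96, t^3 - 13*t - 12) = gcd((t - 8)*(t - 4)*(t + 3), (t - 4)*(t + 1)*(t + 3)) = t^2 - t - 12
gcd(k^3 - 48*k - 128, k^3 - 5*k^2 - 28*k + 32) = k^2 - 4*k - 32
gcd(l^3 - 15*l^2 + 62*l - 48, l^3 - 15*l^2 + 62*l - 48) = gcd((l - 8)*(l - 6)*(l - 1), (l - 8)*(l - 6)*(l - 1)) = l^3 - 15*l^2 + 62*l - 48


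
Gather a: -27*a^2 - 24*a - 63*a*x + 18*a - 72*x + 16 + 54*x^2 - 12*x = -27*a^2 + a*(-63*x - 6) + 54*x^2 - 84*x + 16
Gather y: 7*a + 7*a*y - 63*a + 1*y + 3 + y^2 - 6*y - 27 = -56*a + y^2 + y*(7*a - 5) - 24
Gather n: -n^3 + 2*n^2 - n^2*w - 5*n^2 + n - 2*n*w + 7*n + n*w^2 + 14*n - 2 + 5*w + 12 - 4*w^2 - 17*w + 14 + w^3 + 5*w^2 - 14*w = -n^3 + n^2*(-w - 3) + n*(w^2 - 2*w + 22) + w^3 + w^2 - 26*w + 24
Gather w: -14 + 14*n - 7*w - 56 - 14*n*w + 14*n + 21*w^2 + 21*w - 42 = 28*n + 21*w^2 + w*(14 - 14*n) - 112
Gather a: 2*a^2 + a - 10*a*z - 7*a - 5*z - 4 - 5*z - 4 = 2*a^2 + a*(-10*z - 6) - 10*z - 8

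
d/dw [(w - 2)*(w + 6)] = 2*w + 4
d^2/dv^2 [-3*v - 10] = 0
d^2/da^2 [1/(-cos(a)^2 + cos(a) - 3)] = (-4*(1 - cos(a)^2)^2 + 9*cos(a)^2 - 27*cos(a)/4 + 3*cos(3*a)/4)/(-cos(a)^2 + cos(a) - 3)^3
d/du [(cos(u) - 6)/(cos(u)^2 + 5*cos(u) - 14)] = (cos(u)^2 - 12*cos(u) - 16)*sin(u)/(cos(u)^2 + 5*cos(u) - 14)^2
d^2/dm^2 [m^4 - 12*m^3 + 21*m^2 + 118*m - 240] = 12*m^2 - 72*m + 42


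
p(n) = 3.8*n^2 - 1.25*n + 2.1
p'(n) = 7.6*n - 1.25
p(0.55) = 2.56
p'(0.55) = 2.93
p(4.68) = 79.48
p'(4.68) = 34.32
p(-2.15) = 22.35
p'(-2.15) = -17.59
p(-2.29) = 24.89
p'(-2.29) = -18.65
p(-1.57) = 13.43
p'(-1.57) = -13.18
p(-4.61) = 88.62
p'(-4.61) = -36.29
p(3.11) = 34.97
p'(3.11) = 22.39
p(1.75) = 11.55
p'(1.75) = 12.05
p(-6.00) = 146.40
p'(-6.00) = -46.85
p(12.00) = 534.30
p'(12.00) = 89.95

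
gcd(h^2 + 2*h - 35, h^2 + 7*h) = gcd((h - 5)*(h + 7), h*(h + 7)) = h + 7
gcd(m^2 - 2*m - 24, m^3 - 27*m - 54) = m - 6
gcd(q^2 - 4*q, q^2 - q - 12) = q - 4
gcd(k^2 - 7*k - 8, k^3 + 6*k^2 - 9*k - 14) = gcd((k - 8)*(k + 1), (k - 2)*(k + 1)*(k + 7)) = k + 1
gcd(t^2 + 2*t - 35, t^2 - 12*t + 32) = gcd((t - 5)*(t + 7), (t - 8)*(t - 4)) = 1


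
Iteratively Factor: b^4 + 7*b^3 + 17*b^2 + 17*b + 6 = (b + 3)*(b^3 + 4*b^2 + 5*b + 2) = (b + 2)*(b + 3)*(b^2 + 2*b + 1) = (b + 1)*(b + 2)*(b + 3)*(b + 1)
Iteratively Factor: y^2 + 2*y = (y)*(y + 2)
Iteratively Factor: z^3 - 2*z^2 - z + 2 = (z - 2)*(z^2 - 1) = (z - 2)*(z + 1)*(z - 1)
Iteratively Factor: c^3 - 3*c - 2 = (c + 1)*(c^2 - c - 2) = (c - 2)*(c + 1)*(c + 1)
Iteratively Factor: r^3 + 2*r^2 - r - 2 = (r + 2)*(r^2 - 1) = (r + 1)*(r + 2)*(r - 1)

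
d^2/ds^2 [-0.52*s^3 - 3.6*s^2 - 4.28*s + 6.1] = -3.12*s - 7.2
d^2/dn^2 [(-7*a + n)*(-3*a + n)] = 2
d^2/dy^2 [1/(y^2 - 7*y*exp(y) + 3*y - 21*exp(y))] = ((7*y*exp(y) + 35*exp(y) - 2)*(y^2 - 7*y*exp(y) + 3*y - 21*exp(y)) + 2*(7*y*exp(y) - 2*y + 28*exp(y) - 3)^2)/(y^2 - 7*y*exp(y) + 3*y - 21*exp(y))^3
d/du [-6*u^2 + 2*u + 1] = 2 - 12*u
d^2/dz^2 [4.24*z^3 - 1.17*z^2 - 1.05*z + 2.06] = 25.44*z - 2.34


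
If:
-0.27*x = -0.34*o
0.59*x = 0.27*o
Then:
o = 0.00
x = 0.00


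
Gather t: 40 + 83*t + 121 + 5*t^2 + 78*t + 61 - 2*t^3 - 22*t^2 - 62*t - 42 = -2*t^3 - 17*t^2 + 99*t + 180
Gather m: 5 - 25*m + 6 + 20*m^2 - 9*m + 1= 20*m^2 - 34*m + 12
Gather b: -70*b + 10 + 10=20 - 70*b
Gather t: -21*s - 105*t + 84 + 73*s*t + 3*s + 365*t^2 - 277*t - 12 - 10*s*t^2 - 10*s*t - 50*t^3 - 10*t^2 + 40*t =-18*s - 50*t^3 + t^2*(355 - 10*s) + t*(63*s - 342) + 72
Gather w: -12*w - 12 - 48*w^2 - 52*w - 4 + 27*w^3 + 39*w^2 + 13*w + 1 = 27*w^3 - 9*w^2 - 51*w - 15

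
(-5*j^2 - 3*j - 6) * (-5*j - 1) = 25*j^3 + 20*j^2 + 33*j + 6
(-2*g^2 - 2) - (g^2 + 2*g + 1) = -3*g^2 - 2*g - 3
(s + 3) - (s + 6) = -3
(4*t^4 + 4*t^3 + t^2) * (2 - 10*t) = -40*t^5 - 32*t^4 - 2*t^3 + 2*t^2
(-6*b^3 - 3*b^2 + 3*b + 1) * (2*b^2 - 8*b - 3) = -12*b^5 + 42*b^4 + 48*b^3 - 13*b^2 - 17*b - 3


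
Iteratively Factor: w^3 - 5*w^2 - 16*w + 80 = (w + 4)*(w^2 - 9*w + 20) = (w - 5)*(w + 4)*(w - 4)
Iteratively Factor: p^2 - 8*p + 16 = (p - 4)*(p - 4)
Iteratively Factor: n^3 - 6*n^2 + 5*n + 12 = (n + 1)*(n^2 - 7*n + 12) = (n - 4)*(n + 1)*(n - 3)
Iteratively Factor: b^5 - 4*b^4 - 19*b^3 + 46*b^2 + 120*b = (b - 4)*(b^4 - 19*b^2 - 30*b) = (b - 5)*(b - 4)*(b^3 + 5*b^2 + 6*b) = b*(b - 5)*(b - 4)*(b^2 + 5*b + 6) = b*(b - 5)*(b - 4)*(b + 2)*(b + 3)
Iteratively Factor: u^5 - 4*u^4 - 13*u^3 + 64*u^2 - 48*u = (u - 1)*(u^4 - 3*u^3 - 16*u^2 + 48*u) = (u - 1)*(u + 4)*(u^3 - 7*u^2 + 12*u) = u*(u - 1)*(u + 4)*(u^2 - 7*u + 12) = u*(u - 3)*(u - 1)*(u + 4)*(u - 4)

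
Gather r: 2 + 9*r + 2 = 9*r + 4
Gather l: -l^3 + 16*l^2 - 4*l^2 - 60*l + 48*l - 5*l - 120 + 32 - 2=-l^3 + 12*l^2 - 17*l - 90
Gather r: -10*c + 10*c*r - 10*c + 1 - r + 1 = -20*c + r*(10*c - 1) + 2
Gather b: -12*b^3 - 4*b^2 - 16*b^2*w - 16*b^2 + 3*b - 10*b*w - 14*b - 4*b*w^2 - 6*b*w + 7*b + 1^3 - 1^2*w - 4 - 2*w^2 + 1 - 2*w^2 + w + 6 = -12*b^3 + b^2*(-16*w - 20) + b*(-4*w^2 - 16*w - 4) - 4*w^2 + 4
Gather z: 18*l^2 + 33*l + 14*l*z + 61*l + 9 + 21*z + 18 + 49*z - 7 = 18*l^2 + 94*l + z*(14*l + 70) + 20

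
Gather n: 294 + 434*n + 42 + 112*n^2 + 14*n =112*n^2 + 448*n + 336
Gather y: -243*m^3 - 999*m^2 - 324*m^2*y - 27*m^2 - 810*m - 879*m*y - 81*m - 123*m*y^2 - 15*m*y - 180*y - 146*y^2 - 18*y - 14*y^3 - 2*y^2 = -243*m^3 - 1026*m^2 - 891*m - 14*y^3 + y^2*(-123*m - 148) + y*(-324*m^2 - 894*m - 198)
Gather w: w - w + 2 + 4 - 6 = 0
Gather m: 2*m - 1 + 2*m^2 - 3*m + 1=2*m^2 - m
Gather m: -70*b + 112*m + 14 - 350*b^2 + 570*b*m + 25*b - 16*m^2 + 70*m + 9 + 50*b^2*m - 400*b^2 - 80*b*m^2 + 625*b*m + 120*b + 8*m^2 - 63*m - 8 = -750*b^2 + 75*b + m^2*(-80*b - 8) + m*(50*b^2 + 1195*b + 119) + 15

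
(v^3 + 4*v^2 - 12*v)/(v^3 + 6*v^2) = (v - 2)/v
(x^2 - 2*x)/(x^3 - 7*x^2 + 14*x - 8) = x/(x^2 - 5*x + 4)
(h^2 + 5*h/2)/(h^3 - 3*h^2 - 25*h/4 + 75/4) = 2*h/(2*h^2 - 11*h + 15)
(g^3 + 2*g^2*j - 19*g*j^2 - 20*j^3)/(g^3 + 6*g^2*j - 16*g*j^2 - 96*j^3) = (g^2 + 6*g*j + 5*j^2)/(g^2 + 10*g*j + 24*j^2)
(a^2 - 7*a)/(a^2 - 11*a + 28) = a/(a - 4)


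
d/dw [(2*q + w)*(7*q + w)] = 9*q + 2*w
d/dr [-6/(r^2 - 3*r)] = 6*(2*r - 3)/(r^2*(r - 3)^2)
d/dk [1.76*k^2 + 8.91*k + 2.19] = 3.52*k + 8.91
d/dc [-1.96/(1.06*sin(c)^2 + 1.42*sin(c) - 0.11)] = (4.1552*sin(c) + 2.7832)*cos(c)/(1.06*sin(c)^2 + 1.42*sin(c) - 0.11)^2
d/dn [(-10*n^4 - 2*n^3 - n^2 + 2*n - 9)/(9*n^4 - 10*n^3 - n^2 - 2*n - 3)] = 2*(59*n^6 + 19*n^5 - n^4 + 246*n^3 - 124*n^2 - 6*n - 12)/(81*n^8 - 180*n^7 + 82*n^6 - 16*n^5 - 13*n^4 + 64*n^3 + 10*n^2 + 12*n + 9)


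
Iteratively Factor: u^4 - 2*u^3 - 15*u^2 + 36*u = (u + 4)*(u^3 - 6*u^2 + 9*u) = (u - 3)*(u + 4)*(u^2 - 3*u) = (u - 3)^2*(u + 4)*(u)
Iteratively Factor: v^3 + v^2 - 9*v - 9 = (v + 3)*(v^2 - 2*v - 3) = (v - 3)*(v + 3)*(v + 1)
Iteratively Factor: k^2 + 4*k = (k)*(k + 4)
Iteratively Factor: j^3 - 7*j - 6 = (j - 3)*(j^2 + 3*j + 2) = (j - 3)*(j + 2)*(j + 1)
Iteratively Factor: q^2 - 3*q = (q - 3)*(q)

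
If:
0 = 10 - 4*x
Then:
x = 5/2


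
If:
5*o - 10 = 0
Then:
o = 2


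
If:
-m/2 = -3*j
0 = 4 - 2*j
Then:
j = 2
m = 12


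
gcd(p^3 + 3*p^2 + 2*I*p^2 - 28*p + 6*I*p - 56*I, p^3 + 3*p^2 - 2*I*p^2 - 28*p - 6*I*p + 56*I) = p^2 + 3*p - 28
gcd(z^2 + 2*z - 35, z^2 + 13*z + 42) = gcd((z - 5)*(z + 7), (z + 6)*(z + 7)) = z + 7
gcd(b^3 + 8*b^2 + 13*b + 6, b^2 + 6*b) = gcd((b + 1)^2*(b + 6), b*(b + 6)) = b + 6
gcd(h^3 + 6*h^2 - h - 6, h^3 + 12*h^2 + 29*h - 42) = h^2 + 5*h - 6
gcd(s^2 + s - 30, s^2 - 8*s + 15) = s - 5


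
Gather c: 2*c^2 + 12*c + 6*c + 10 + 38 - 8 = 2*c^2 + 18*c + 40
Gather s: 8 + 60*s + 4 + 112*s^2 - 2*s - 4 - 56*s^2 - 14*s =56*s^2 + 44*s + 8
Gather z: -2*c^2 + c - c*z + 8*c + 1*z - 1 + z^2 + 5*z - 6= -2*c^2 + 9*c + z^2 + z*(6 - c) - 7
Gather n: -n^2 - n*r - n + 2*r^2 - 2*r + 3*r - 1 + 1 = -n^2 + n*(-r - 1) + 2*r^2 + r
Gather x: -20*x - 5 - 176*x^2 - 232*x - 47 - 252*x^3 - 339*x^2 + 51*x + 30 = -252*x^3 - 515*x^2 - 201*x - 22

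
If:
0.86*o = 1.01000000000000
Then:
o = 1.17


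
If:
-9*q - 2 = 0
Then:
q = -2/9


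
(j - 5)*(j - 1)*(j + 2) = j^3 - 4*j^2 - 7*j + 10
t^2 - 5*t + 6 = (t - 3)*(t - 2)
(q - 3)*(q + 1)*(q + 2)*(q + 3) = q^4 + 3*q^3 - 7*q^2 - 27*q - 18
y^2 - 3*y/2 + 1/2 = (y - 1)*(y - 1/2)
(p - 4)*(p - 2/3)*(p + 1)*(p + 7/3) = p^4 - 4*p^3/3 - 95*p^2/9 - 2*p + 56/9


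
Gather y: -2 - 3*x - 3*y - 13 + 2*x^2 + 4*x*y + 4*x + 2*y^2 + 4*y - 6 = 2*x^2 + x + 2*y^2 + y*(4*x + 1) - 21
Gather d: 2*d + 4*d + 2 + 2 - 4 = 6*d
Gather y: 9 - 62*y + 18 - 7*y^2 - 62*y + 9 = -7*y^2 - 124*y + 36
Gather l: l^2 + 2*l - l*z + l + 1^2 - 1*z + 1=l^2 + l*(3 - z) - z + 2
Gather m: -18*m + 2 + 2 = 4 - 18*m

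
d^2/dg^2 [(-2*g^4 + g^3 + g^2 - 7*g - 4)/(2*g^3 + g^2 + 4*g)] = 2*(16*g^6 - 132*g^5 - 258*g^4 - 3*g^3 - 108*g^2 - 48*g - 64)/(g^3*(8*g^6 + 12*g^5 + 54*g^4 + 49*g^3 + 108*g^2 + 48*g + 64))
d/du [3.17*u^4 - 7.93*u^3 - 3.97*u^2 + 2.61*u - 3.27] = 12.68*u^3 - 23.79*u^2 - 7.94*u + 2.61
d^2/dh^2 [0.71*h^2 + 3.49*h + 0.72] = 1.42000000000000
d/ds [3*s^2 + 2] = 6*s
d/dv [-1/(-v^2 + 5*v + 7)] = (5 - 2*v)/(-v^2 + 5*v + 7)^2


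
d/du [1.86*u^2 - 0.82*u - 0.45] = 3.72*u - 0.82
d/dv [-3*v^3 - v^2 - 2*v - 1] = -9*v^2 - 2*v - 2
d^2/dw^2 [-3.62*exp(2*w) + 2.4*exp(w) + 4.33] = (2.4 - 14.48*exp(w))*exp(w)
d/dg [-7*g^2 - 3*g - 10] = -14*g - 3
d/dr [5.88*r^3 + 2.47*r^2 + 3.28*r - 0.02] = 17.64*r^2 + 4.94*r + 3.28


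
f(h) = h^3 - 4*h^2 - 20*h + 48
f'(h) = 3*h^2 - 8*h - 20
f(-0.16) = 51.09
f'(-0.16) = -18.64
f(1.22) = 19.46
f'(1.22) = -25.29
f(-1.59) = 65.67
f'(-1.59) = 0.30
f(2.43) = -9.87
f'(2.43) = -21.73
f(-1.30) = 65.04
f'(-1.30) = -4.53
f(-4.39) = -25.89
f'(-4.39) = 72.94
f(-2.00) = 64.00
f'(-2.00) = 8.00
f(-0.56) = 57.77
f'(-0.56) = -14.58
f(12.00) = 960.00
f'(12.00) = 316.00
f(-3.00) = 45.00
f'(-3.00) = 31.00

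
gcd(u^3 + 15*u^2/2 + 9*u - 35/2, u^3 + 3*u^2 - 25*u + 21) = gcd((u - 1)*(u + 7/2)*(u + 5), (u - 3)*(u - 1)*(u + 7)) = u - 1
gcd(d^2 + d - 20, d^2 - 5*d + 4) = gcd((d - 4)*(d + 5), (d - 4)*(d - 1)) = d - 4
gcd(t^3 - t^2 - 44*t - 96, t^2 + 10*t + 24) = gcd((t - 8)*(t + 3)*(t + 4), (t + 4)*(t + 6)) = t + 4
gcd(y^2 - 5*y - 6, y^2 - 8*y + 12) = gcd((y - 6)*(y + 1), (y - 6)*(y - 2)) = y - 6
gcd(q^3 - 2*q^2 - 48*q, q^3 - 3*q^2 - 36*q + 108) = q + 6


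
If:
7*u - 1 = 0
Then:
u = 1/7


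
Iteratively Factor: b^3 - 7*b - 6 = (b - 3)*(b^2 + 3*b + 2) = (b - 3)*(b + 2)*(b + 1)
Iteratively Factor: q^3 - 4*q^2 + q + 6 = (q + 1)*(q^2 - 5*q + 6) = (q - 3)*(q + 1)*(q - 2)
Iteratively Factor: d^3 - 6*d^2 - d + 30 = (d - 3)*(d^2 - 3*d - 10) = (d - 3)*(d + 2)*(d - 5)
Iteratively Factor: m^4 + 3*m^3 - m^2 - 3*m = (m + 3)*(m^3 - m) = m*(m + 3)*(m^2 - 1) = m*(m + 1)*(m + 3)*(m - 1)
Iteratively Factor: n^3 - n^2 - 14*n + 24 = (n - 2)*(n^2 + n - 12) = (n - 2)*(n + 4)*(n - 3)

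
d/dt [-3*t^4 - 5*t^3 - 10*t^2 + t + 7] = -12*t^3 - 15*t^2 - 20*t + 1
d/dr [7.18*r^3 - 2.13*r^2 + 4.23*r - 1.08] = 21.54*r^2 - 4.26*r + 4.23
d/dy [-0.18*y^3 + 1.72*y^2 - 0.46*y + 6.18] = -0.54*y^2 + 3.44*y - 0.46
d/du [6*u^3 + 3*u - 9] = 18*u^2 + 3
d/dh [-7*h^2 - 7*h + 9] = -14*h - 7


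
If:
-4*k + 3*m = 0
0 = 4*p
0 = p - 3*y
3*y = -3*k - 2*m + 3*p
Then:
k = 0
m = 0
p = 0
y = 0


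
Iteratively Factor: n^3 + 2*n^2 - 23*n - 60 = (n - 5)*(n^2 + 7*n + 12) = (n - 5)*(n + 3)*(n + 4)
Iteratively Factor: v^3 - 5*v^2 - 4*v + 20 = (v - 2)*(v^2 - 3*v - 10) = (v - 2)*(v + 2)*(v - 5)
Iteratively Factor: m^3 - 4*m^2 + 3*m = (m - 1)*(m^2 - 3*m) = m*(m - 1)*(m - 3)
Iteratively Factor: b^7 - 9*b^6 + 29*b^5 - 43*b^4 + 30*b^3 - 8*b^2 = (b - 1)*(b^6 - 8*b^5 + 21*b^4 - 22*b^3 + 8*b^2) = (b - 1)^2*(b^5 - 7*b^4 + 14*b^3 - 8*b^2) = (b - 2)*(b - 1)^2*(b^4 - 5*b^3 + 4*b^2) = (b - 4)*(b - 2)*(b - 1)^2*(b^3 - b^2) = (b - 4)*(b - 2)*(b - 1)^3*(b^2) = b*(b - 4)*(b - 2)*(b - 1)^3*(b)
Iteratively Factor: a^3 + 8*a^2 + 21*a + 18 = (a + 2)*(a^2 + 6*a + 9) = (a + 2)*(a + 3)*(a + 3)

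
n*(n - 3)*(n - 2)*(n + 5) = n^4 - 19*n^2 + 30*n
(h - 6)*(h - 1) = h^2 - 7*h + 6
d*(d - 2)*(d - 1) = d^3 - 3*d^2 + 2*d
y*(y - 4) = y^2 - 4*y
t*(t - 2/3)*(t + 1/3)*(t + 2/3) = t^4 + t^3/3 - 4*t^2/9 - 4*t/27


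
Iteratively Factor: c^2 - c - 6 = (c + 2)*(c - 3)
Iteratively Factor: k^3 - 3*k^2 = (k)*(k^2 - 3*k) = k*(k - 3)*(k)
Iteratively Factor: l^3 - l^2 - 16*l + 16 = (l + 4)*(l^2 - 5*l + 4) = (l - 1)*(l + 4)*(l - 4)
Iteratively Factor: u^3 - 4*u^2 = (u - 4)*(u^2) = u*(u - 4)*(u)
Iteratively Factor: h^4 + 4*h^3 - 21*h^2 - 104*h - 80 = (h + 4)*(h^3 - 21*h - 20) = (h + 1)*(h + 4)*(h^2 - h - 20) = (h - 5)*(h + 1)*(h + 4)*(h + 4)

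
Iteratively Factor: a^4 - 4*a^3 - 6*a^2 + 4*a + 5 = (a - 5)*(a^3 + a^2 - a - 1) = (a - 5)*(a + 1)*(a^2 - 1) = (a - 5)*(a + 1)^2*(a - 1)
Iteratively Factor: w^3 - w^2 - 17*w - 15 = (w + 1)*(w^2 - 2*w - 15) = (w + 1)*(w + 3)*(w - 5)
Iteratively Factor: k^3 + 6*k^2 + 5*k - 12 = (k + 3)*(k^2 + 3*k - 4) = (k + 3)*(k + 4)*(k - 1)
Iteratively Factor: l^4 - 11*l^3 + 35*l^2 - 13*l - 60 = (l - 4)*(l^3 - 7*l^2 + 7*l + 15) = (l - 5)*(l - 4)*(l^2 - 2*l - 3) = (l - 5)*(l - 4)*(l - 3)*(l + 1)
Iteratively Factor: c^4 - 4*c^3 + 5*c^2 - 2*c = (c - 1)*(c^3 - 3*c^2 + 2*c) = c*(c - 1)*(c^2 - 3*c + 2) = c*(c - 1)^2*(c - 2)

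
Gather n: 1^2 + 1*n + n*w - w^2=n*(w + 1) - w^2 + 1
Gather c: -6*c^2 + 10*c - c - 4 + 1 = -6*c^2 + 9*c - 3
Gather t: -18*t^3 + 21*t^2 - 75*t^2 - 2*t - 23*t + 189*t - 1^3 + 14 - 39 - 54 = -18*t^3 - 54*t^2 + 164*t - 80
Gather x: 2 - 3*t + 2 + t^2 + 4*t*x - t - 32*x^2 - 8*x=t^2 - 4*t - 32*x^2 + x*(4*t - 8) + 4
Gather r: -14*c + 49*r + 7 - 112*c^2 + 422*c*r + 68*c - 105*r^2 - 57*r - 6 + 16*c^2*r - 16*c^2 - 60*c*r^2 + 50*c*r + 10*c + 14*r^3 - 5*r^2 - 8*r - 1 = -128*c^2 + 64*c + 14*r^3 + r^2*(-60*c - 110) + r*(16*c^2 + 472*c - 16)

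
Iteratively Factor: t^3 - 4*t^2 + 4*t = (t - 2)*(t^2 - 2*t) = (t - 2)^2*(t)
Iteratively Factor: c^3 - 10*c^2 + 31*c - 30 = (c - 3)*(c^2 - 7*c + 10) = (c - 5)*(c - 3)*(c - 2)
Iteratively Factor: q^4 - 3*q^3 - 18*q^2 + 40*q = (q - 5)*(q^3 + 2*q^2 - 8*q) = (q - 5)*(q + 4)*(q^2 - 2*q) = (q - 5)*(q - 2)*(q + 4)*(q)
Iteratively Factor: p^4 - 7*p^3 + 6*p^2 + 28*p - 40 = (p - 2)*(p^3 - 5*p^2 - 4*p + 20) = (p - 2)*(p + 2)*(p^2 - 7*p + 10) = (p - 2)^2*(p + 2)*(p - 5)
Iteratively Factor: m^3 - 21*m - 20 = (m + 1)*(m^2 - m - 20) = (m + 1)*(m + 4)*(m - 5)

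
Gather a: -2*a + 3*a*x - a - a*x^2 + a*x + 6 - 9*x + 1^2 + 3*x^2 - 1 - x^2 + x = a*(-x^2 + 4*x - 3) + 2*x^2 - 8*x + 6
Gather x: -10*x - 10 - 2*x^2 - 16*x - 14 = -2*x^2 - 26*x - 24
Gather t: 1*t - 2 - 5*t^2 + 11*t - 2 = -5*t^2 + 12*t - 4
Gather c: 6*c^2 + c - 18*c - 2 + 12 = 6*c^2 - 17*c + 10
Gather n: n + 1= n + 1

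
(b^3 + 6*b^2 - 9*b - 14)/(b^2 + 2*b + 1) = (b^2 + 5*b - 14)/(b + 1)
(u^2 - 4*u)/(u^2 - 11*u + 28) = u/(u - 7)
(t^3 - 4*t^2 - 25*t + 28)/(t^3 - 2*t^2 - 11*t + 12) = (t^2 - 3*t - 28)/(t^2 - t - 12)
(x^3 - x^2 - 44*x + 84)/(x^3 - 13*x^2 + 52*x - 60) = (x + 7)/(x - 5)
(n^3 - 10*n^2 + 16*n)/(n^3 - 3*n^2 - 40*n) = (n - 2)/(n + 5)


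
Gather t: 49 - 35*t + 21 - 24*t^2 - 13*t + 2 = -24*t^2 - 48*t + 72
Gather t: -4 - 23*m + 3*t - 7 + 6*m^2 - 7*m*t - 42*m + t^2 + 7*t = 6*m^2 - 65*m + t^2 + t*(10 - 7*m) - 11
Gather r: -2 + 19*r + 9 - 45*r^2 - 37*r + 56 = -45*r^2 - 18*r + 63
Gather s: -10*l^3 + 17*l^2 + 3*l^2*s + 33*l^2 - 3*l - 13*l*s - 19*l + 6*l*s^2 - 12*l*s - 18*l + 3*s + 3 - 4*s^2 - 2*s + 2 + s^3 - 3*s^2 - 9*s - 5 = -10*l^3 + 50*l^2 - 40*l + s^3 + s^2*(6*l - 7) + s*(3*l^2 - 25*l - 8)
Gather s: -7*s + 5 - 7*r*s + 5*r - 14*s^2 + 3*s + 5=5*r - 14*s^2 + s*(-7*r - 4) + 10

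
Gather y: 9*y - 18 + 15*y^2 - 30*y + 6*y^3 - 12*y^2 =6*y^3 + 3*y^2 - 21*y - 18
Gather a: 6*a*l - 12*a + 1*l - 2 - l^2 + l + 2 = a*(6*l - 12) - l^2 + 2*l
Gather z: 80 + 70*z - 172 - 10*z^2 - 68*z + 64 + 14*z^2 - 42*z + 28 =4*z^2 - 40*z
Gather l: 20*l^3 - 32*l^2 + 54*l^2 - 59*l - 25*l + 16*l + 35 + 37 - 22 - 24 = 20*l^3 + 22*l^2 - 68*l + 26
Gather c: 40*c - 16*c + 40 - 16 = 24*c + 24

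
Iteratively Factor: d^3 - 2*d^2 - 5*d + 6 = (d - 3)*(d^2 + d - 2) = (d - 3)*(d - 1)*(d + 2)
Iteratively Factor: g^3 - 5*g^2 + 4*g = (g)*(g^2 - 5*g + 4) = g*(g - 4)*(g - 1)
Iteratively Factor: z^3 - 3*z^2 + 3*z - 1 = (z - 1)*(z^2 - 2*z + 1) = (z - 1)^2*(z - 1)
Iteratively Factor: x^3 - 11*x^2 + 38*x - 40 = (x - 4)*(x^2 - 7*x + 10) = (x - 5)*(x - 4)*(x - 2)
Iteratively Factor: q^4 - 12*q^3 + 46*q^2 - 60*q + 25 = (q - 1)*(q^3 - 11*q^2 + 35*q - 25) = (q - 5)*(q - 1)*(q^2 - 6*q + 5) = (q - 5)^2*(q - 1)*(q - 1)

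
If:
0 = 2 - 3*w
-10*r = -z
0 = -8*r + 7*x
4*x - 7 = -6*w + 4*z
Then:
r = -21/248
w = 2/3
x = -3/31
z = -105/124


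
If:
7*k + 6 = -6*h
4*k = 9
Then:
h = -29/8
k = 9/4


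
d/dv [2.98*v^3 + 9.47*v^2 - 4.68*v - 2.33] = 8.94*v^2 + 18.94*v - 4.68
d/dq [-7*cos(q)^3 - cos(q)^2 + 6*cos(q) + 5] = (21*cos(q)^2 + 2*cos(q) - 6)*sin(q)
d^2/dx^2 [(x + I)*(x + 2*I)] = 2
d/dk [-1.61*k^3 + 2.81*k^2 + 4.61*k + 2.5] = -4.83*k^2 + 5.62*k + 4.61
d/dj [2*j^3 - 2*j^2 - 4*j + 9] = 6*j^2 - 4*j - 4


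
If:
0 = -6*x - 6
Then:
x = -1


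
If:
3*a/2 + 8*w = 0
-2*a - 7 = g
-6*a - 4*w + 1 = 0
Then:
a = 4/21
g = -155/21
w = -1/28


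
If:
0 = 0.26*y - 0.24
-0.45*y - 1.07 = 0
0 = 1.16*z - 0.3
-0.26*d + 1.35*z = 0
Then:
No Solution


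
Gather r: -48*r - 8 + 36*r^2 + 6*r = 36*r^2 - 42*r - 8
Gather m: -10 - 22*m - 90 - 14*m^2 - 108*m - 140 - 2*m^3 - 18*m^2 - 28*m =-2*m^3 - 32*m^2 - 158*m - 240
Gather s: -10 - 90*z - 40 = -90*z - 50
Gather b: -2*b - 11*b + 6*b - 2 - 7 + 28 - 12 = 7 - 7*b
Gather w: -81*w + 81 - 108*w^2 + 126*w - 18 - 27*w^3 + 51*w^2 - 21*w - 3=-27*w^3 - 57*w^2 + 24*w + 60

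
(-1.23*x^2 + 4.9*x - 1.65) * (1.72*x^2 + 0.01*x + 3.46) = -2.1156*x^4 + 8.4157*x^3 - 7.0448*x^2 + 16.9375*x - 5.709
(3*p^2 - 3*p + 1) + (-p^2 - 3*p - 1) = 2*p^2 - 6*p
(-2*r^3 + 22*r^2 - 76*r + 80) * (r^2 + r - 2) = -2*r^5 + 20*r^4 - 50*r^3 - 40*r^2 + 232*r - 160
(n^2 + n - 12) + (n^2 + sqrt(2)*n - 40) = 2*n^2 + n + sqrt(2)*n - 52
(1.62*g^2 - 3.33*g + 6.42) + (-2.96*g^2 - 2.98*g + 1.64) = -1.34*g^2 - 6.31*g + 8.06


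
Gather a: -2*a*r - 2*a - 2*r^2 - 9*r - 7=a*(-2*r - 2) - 2*r^2 - 9*r - 7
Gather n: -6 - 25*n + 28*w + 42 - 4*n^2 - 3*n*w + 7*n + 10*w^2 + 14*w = -4*n^2 + n*(-3*w - 18) + 10*w^2 + 42*w + 36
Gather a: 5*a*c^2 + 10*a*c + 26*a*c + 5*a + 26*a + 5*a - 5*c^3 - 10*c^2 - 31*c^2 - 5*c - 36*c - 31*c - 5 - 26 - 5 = a*(5*c^2 + 36*c + 36) - 5*c^3 - 41*c^2 - 72*c - 36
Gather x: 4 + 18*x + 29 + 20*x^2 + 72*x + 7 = 20*x^2 + 90*x + 40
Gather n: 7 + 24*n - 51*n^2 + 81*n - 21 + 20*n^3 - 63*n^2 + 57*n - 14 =20*n^3 - 114*n^2 + 162*n - 28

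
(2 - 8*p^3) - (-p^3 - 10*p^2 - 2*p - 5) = -7*p^3 + 10*p^2 + 2*p + 7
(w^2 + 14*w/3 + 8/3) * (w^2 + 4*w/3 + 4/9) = w^4 + 6*w^3 + 28*w^2/3 + 152*w/27 + 32/27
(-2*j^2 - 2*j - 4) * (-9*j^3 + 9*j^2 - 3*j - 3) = 18*j^5 + 24*j^3 - 24*j^2 + 18*j + 12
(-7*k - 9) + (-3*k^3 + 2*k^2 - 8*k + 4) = -3*k^3 + 2*k^2 - 15*k - 5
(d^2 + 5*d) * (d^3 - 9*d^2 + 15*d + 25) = d^5 - 4*d^4 - 30*d^3 + 100*d^2 + 125*d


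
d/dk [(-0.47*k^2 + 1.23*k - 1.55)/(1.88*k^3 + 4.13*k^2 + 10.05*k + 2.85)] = (0.8836*k^4 - 4.6248*k^3 - 1.0614*k^2 + 10.124*k + 19.083)/(3.5344*k^6 + 15.5288*k^5 + 54.8449*k^4 + 93.729*k^3 + 124.5435*k^2 + 57.285*k + 8.1225)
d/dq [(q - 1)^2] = 2*q - 2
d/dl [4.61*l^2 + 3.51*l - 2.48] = 9.22*l + 3.51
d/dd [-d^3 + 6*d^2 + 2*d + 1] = -3*d^2 + 12*d + 2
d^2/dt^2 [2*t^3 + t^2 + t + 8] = 12*t + 2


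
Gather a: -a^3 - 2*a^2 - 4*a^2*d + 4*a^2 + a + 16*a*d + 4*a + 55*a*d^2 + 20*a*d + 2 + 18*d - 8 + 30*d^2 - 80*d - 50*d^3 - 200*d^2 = -a^3 + a^2*(2 - 4*d) + a*(55*d^2 + 36*d + 5) - 50*d^3 - 170*d^2 - 62*d - 6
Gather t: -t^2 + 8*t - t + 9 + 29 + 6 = -t^2 + 7*t + 44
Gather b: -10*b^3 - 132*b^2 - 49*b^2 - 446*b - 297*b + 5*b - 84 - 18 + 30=-10*b^3 - 181*b^2 - 738*b - 72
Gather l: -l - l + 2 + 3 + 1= 6 - 2*l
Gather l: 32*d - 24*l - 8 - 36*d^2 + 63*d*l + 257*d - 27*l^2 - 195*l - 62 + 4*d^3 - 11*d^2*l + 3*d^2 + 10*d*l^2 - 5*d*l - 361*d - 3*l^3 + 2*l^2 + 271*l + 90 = 4*d^3 - 33*d^2 - 72*d - 3*l^3 + l^2*(10*d - 25) + l*(-11*d^2 + 58*d + 52) + 20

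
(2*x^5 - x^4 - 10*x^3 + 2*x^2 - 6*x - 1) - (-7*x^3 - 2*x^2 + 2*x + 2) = 2*x^5 - x^4 - 3*x^3 + 4*x^2 - 8*x - 3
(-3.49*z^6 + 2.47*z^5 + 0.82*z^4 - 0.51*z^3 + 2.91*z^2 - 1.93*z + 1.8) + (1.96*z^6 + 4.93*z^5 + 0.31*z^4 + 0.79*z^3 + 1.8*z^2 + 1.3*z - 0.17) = -1.53*z^6 + 7.4*z^5 + 1.13*z^4 + 0.28*z^3 + 4.71*z^2 - 0.63*z + 1.63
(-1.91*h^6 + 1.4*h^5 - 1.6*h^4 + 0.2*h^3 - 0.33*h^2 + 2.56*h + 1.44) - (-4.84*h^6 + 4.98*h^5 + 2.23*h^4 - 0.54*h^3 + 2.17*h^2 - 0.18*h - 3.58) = 2.93*h^6 - 3.58*h^5 - 3.83*h^4 + 0.74*h^3 - 2.5*h^2 + 2.74*h + 5.02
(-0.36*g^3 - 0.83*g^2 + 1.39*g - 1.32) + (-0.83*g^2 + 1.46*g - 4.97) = -0.36*g^3 - 1.66*g^2 + 2.85*g - 6.29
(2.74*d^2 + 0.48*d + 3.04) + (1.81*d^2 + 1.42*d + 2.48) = 4.55*d^2 + 1.9*d + 5.52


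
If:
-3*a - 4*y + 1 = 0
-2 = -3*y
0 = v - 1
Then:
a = -5/9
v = 1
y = 2/3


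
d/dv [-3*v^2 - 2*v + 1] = -6*v - 2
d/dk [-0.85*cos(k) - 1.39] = 0.85*sin(k)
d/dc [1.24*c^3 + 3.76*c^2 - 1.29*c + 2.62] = 3.72*c^2 + 7.52*c - 1.29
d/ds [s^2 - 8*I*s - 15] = 2*s - 8*I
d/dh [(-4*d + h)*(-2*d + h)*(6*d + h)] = -28*d^2 + 3*h^2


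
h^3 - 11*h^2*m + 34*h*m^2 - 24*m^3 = (h - 6*m)*(h - 4*m)*(h - m)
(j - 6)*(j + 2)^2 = j^3 - 2*j^2 - 20*j - 24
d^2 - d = d*(d - 1)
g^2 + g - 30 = (g - 5)*(g + 6)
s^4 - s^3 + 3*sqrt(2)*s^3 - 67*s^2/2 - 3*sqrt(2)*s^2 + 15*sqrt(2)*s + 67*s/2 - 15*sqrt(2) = (s - 1)*(s - 5*sqrt(2)/2)*(s - sqrt(2)/2)*(s + 6*sqrt(2))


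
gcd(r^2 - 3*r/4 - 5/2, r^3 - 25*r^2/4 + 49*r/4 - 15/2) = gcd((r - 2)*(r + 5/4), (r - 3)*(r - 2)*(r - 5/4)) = r - 2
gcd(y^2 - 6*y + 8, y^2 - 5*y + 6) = y - 2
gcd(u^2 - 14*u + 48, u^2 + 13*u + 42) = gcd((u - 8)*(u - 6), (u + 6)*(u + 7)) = 1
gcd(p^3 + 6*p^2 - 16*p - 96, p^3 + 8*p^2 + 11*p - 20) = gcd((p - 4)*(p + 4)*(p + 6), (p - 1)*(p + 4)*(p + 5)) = p + 4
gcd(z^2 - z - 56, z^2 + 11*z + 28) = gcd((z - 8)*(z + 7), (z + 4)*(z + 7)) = z + 7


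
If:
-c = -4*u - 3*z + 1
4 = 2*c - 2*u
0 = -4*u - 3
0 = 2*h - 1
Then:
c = 5/4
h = 1/2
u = -3/4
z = 7/4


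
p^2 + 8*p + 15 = (p + 3)*(p + 5)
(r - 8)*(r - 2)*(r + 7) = r^3 - 3*r^2 - 54*r + 112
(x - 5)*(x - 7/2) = x^2 - 17*x/2 + 35/2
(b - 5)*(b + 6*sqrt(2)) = b^2 - 5*b + 6*sqrt(2)*b - 30*sqrt(2)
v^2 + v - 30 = (v - 5)*(v + 6)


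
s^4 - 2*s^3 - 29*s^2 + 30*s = s*(s - 6)*(s - 1)*(s + 5)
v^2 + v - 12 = (v - 3)*(v + 4)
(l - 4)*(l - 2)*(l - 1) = l^3 - 7*l^2 + 14*l - 8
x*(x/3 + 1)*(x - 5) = x^3/3 - 2*x^2/3 - 5*x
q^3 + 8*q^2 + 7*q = q*(q + 1)*(q + 7)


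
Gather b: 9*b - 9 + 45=9*b + 36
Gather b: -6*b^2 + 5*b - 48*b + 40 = -6*b^2 - 43*b + 40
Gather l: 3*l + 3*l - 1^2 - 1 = 6*l - 2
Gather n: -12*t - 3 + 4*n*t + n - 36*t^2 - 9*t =n*(4*t + 1) - 36*t^2 - 21*t - 3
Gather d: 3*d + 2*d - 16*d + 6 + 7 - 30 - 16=-11*d - 33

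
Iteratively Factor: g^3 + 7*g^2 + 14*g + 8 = (g + 1)*(g^2 + 6*g + 8) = (g + 1)*(g + 4)*(g + 2)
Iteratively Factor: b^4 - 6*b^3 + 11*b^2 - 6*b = (b - 1)*(b^3 - 5*b^2 + 6*b) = b*(b - 1)*(b^2 - 5*b + 6) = b*(b - 3)*(b - 1)*(b - 2)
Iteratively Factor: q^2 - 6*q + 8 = (q - 4)*(q - 2)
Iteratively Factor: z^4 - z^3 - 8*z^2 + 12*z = (z - 2)*(z^3 + z^2 - 6*z) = z*(z - 2)*(z^2 + z - 6) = z*(z - 2)*(z + 3)*(z - 2)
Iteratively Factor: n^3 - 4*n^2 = (n - 4)*(n^2) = n*(n - 4)*(n)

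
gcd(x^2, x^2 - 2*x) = x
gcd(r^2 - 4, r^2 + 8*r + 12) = r + 2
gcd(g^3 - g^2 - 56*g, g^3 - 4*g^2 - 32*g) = g^2 - 8*g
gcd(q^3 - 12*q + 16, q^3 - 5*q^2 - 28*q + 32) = q + 4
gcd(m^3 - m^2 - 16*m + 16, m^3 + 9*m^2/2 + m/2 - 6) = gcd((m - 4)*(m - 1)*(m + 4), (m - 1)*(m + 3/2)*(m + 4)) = m^2 + 3*m - 4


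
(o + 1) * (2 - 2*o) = 2 - 2*o^2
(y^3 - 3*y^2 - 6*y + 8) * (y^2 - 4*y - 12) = y^5 - 7*y^4 - 6*y^3 + 68*y^2 + 40*y - 96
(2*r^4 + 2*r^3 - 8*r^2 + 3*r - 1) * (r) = 2*r^5 + 2*r^4 - 8*r^3 + 3*r^2 - r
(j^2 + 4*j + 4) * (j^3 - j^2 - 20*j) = j^5 + 3*j^4 - 20*j^3 - 84*j^2 - 80*j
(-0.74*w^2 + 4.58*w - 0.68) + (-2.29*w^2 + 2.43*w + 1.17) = -3.03*w^2 + 7.01*w + 0.49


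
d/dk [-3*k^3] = -9*k^2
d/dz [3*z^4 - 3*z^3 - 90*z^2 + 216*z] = 12*z^3 - 9*z^2 - 180*z + 216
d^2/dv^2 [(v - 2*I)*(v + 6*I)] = 2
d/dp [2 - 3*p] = -3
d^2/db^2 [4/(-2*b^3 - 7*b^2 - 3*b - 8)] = 8*((6*b + 7)*(2*b^3 + 7*b^2 + 3*b + 8) - (6*b^2 + 14*b + 3)^2)/(2*b^3 + 7*b^2 + 3*b + 8)^3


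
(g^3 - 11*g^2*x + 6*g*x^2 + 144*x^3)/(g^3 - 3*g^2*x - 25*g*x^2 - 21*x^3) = (-g^2 + 14*g*x - 48*x^2)/(-g^2 + 6*g*x + 7*x^2)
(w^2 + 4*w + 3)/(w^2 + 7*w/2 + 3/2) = 2*(w + 1)/(2*w + 1)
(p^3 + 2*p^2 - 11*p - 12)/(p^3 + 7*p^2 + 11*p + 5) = (p^2 + p - 12)/(p^2 + 6*p + 5)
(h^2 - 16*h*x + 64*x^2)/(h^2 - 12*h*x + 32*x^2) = (-h + 8*x)/(-h + 4*x)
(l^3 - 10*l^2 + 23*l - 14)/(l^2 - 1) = (l^2 - 9*l + 14)/(l + 1)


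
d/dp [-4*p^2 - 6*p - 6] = -8*p - 6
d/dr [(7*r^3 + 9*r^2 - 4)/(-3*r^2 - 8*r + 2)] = (-21*r^4 - 112*r^3 - 30*r^2 + 12*r - 32)/(9*r^4 + 48*r^3 + 52*r^2 - 32*r + 4)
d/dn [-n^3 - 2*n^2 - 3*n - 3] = -3*n^2 - 4*n - 3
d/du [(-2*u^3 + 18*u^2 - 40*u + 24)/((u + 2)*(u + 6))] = 2*(-u^4 - 16*u^3 + 56*u^2 + 192*u - 336)/(u^4 + 16*u^3 + 88*u^2 + 192*u + 144)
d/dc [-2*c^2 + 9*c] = 9 - 4*c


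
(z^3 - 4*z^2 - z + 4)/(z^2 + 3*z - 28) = (z^2 - 1)/(z + 7)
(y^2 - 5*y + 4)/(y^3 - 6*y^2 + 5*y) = (y - 4)/(y*(y - 5))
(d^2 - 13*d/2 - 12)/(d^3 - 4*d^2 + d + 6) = (d^2 - 13*d/2 - 12)/(d^3 - 4*d^2 + d + 6)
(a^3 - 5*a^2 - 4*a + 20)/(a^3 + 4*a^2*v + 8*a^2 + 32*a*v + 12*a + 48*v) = (a^2 - 7*a + 10)/(a^2 + 4*a*v + 6*a + 24*v)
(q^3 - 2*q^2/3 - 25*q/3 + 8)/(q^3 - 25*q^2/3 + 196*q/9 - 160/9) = 3*(q^2 + 2*q - 3)/(3*q^2 - 17*q + 20)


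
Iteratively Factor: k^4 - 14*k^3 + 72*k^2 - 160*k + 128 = (k - 4)*(k^3 - 10*k^2 + 32*k - 32) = (k - 4)^2*(k^2 - 6*k + 8) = (k - 4)^3*(k - 2)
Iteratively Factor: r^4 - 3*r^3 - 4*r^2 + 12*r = (r)*(r^3 - 3*r^2 - 4*r + 12) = r*(r - 3)*(r^2 - 4) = r*(r - 3)*(r - 2)*(r + 2)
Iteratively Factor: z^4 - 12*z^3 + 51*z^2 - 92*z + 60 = (z - 3)*(z^3 - 9*z^2 + 24*z - 20) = (z - 3)*(z - 2)*(z^2 - 7*z + 10) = (z - 3)*(z - 2)^2*(z - 5)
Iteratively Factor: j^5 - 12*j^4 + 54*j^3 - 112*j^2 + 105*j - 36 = (j - 4)*(j^4 - 8*j^3 + 22*j^2 - 24*j + 9) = (j - 4)*(j - 1)*(j^3 - 7*j^2 + 15*j - 9) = (j - 4)*(j - 3)*(j - 1)*(j^2 - 4*j + 3) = (j - 4)*(j - 3)*(j - 1)^2*(j - 3)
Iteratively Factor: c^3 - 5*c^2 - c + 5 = (c - 1)*(c^2 - 4*c - 5) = (c - 5)*(c - 1)*(c + 1)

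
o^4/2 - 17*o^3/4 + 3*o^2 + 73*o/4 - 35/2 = (o/2 + 1)*(o - 7)*(o - 5/2)*(o - 1)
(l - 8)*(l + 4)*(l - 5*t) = l^3 - 5*l^2*t - 4*l^2 + 20*l*t - 32*l + 160*t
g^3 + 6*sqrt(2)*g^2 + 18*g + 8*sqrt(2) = (g + sqrt(2))^2*(g + 4*sqrt(2))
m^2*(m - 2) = m^3 - 2*m^2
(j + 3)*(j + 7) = j^2 + 10*j + 21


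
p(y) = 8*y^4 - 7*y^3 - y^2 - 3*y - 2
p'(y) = 32*y^3 - 21*y^2 - 2*y - 3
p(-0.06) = -1.82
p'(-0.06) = -2.96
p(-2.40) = 361.63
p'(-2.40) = -561.53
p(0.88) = -5.39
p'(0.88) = 0.78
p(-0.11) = -1.67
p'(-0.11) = -3.08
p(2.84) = 341.50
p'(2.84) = 554.94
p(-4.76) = 4851.51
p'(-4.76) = -3920.50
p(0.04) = -2.12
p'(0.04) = -3.11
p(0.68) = -4.99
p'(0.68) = -4.01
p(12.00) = 153610.00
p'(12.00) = 52245.00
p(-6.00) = 11860.00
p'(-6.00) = -7659.00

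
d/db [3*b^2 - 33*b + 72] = 6*b - 33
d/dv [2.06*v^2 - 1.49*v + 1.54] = 4.12*v - 1.49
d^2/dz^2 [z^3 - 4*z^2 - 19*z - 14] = 6*z - 8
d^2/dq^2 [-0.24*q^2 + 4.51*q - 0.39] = -0.480000000000000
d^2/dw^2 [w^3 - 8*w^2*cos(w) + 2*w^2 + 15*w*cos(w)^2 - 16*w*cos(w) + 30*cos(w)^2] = 8*w^2*cos(w) + 32*w*sin(w) + 16*w*cos(w) - 30*w*cos(2*w) + 6*w + 32*sin(w) - 30*sin(2*w) - 16*cos(w) - 60*cos(2*w) + 4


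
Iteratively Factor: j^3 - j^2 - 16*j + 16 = (j - 4)*(j^2 + 3*j - 4) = (j - 4)*(j - 1)*(j + 4)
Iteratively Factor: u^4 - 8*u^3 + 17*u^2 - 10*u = (u - 2)*(u^3 - 6*u^2 + 5*u) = (u - 2)*(u - 1)*(u^2 - 5*u) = u*(u - 2)*(u - 1)*(u - 5)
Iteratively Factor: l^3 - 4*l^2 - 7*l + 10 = (l - 5)*(l^2 + l - 2) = (l - 5)*(l - 1)*(l + 2)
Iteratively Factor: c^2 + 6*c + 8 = (c + 4)*(c + 2)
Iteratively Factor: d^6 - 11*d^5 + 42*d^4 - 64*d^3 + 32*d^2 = (d)*(d^5 - 11*d^4 + 42*d^3 - 64*d^2 + 32*d) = d*(d - 1)*(d^4 - 10*d^3 + 32*d^2 - 32*d) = d^2*(d - 1)*(d^3 - 10*d^2 + 32*d - 32) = d^2*(d - 4)*(d - 1)*(d^2 - 6*d + 8) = d^2*(d - 4)^2*(d - 1)*(d - 2)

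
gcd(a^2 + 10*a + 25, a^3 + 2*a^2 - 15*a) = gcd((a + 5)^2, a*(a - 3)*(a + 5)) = a + 5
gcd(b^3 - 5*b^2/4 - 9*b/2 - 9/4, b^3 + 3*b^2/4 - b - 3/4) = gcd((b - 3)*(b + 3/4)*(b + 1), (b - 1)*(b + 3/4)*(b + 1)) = b^2 + 7*b/4 + 3/4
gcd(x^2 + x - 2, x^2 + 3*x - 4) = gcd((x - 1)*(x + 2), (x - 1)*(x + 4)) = x - 1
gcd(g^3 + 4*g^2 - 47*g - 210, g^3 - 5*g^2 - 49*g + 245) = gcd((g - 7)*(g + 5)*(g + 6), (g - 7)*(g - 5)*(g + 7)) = g - 7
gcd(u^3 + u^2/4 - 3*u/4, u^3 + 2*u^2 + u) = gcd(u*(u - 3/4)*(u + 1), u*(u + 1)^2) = u^2 + u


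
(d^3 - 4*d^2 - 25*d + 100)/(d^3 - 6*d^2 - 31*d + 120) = (d^2 - 9*d + 20)/(d^2 - 11*d + 24)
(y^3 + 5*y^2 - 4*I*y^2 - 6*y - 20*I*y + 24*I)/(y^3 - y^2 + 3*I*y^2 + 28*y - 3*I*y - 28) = (y + 6)/(y + 7*I)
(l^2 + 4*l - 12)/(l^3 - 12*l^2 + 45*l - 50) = (l + 6)/(l^2 - 10*l + 25)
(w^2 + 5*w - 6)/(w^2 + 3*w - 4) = (w + 6)/(w + 4)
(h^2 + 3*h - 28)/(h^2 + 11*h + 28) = (h - 4)/(h + 4)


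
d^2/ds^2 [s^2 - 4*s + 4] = 2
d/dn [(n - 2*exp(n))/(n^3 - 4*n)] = (n*(1 - 2*exp(n))*(n^2 - 4) - (n - 2*exp(n))*(3*n^2 - 4))/(n^2*(n^2 - 4)^2)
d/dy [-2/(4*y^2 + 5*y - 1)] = 2*(8*y + 5)/(4*y^2 + 5*y - 1)^2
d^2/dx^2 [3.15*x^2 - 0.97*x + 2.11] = 6.30000000000000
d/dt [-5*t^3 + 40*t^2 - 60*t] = -15*t^2 + 80*t - 60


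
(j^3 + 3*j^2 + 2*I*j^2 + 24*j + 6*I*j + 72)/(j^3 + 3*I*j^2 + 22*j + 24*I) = (j + 3)/(j + I)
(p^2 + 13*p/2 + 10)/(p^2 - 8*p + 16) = (p^2 + 13*p/2 + 10)/(p^2 - 8*p + 16)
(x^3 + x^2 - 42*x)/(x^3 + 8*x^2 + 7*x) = (x - 6)/(x + 1)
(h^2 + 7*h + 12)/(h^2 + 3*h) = (h + 4)/h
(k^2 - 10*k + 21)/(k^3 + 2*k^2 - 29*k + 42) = (k - 7)/(k^2 + 5*k - 14)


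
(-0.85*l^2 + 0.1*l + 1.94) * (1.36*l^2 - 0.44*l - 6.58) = -1.156*l^4 + 0.51*l^3 + 8.1874*l^2 - 1.5116*l - 12.7652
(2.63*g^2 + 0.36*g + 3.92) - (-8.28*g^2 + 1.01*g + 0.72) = 10.91*g^2 - 0.65*g + 3.2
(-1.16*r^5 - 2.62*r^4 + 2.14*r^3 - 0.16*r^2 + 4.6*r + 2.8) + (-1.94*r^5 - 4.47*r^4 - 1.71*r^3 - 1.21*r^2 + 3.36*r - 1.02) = -3.1*r^5 - 7.09*r^4 + 0.43*r^3 - 1.37*r^2 + 7.96*r + 1.78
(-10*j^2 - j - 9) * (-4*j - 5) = 40*j^3 + 54*j^2 + 41*j + 45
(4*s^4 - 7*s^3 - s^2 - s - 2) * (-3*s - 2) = -12*s^5 + 13*s^4 + 17*s^3 + 5*s^2 + 8*s + 4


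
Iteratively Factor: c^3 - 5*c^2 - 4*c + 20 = (c + 2)*(c^2 - 7*c + 10) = (c - 2)*(c + 2)*(c - 5)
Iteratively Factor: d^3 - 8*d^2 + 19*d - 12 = (d - 4)*(d^2 - 4*d + 3) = (d - 4)*(d - 3)*(d - 1)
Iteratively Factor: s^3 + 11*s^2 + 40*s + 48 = (s + 3)*(s^2 + 8*s + 16) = (s + 3)*(s + 4)*(s + 4)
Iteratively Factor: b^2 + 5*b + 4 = (b + 1)*(b + 4)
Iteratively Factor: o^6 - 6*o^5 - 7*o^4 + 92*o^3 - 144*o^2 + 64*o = (o - 1)*(o^5 - 5*o^4 - 12*o^3 + 80*o^2 - 64*o) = (o - 1)^2*(o^4 - 4*o^3 - 16*o^2 + 64*o) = o*(o - 1)^2*(o^3 - 4*o^2 - 16*o + 64) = o*(o - 4)*(o - 1)^2*(o^2 - 16) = o*(o - 4)^2*(o - 1)^2*(o + 4)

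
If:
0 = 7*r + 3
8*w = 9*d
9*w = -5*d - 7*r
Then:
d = 24/121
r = -3/7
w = 27/121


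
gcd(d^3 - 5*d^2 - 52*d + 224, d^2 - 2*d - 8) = d - 4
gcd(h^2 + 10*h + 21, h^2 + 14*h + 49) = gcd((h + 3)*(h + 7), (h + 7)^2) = h + 7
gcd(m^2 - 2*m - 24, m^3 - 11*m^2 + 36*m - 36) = m - 6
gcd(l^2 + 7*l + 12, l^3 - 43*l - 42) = 1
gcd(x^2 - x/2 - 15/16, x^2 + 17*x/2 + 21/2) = 1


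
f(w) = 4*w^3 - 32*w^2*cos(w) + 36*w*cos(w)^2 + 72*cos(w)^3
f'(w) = 32*w^2*sin(w) + 12*w^2 - 72*w*sin(w)*cos(w) - 64*w*cos(w) - 216*sin(w)*cos(w)^2 + 36*cos(w)^2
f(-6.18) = -2309.03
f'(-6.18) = 1036.80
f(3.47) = 582.71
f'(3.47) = 248.83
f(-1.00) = -20.44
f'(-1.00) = 50.49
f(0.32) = 68.98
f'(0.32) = -52.85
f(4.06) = 625.68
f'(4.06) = -128.09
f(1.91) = 71.68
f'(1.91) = 219.12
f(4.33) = 566.56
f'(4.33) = -303.26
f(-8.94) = -897.01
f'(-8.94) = -366.62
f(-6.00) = -2105.52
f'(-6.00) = 1216.04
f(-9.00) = -877.78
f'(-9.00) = -273.92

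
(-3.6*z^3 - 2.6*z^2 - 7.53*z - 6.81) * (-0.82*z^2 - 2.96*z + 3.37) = 2.952*z^5 + 12.788*z^4 + 1.7386*z^3 + 19.111*z^2 - 5.2185*z - 22.9497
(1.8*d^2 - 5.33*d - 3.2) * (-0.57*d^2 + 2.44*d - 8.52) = -1.026*d^4 + 7.4301*d^3 - 26.5172*d^2 + 37.6036*d + 27.264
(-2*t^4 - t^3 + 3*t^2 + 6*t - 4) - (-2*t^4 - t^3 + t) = 3*t^2 + 5*t - 4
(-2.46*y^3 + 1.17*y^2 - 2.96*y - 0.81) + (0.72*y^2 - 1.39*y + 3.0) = -2.46*y^3 + 1.89*y^2 - 4.35*y + 2.19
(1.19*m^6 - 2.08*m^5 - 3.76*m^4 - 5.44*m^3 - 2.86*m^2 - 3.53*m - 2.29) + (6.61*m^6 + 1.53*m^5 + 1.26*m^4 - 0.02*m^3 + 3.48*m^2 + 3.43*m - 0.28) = 7.8*m^6 - 0.55*m^5 - 2.5*m^4 - 5.46*m^3 + 0.62*m^2 - 0.0999999999999996*m - 2.57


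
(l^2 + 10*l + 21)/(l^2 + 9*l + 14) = (l + 3)/(l + 2)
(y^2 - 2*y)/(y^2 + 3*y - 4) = y*(y - 2)/(y^2 + 3*y - 4)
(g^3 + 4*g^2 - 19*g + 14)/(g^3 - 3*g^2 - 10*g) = (-g^3 - 4*g^2 + 19*g - 14)/(g*(-g^2 + 3*g + 10))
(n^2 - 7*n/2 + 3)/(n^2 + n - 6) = (n - 3/2)/(n + 3)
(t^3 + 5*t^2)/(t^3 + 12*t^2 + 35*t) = t/(t + 7)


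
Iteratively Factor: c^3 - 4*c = (c - 2)*(c^2 + 2*c) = c*(c - 2)*(c + 2)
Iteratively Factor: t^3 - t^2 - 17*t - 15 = (t - 5)*(t^2 + 4*t + 3) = (t - 5)*(t + 1)*(t + 3)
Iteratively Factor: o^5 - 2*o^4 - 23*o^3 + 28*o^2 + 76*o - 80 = (o - 5)*(o^4 + 3*o^3 - 8*o^2 - 12*o + 16) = (o - 5)*(o + 2)*(o^3 + o^2 - 10*o + 8) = (o - 5)*(o - 2)*(o + 2)*(o^2 + 3*o - 4) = (o - 5)*(o - 2)*(o - 1)*(o + 2)*(o + 4)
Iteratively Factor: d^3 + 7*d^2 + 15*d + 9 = (d + 3)*(d^2 + 4*d + 3) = (d + 3)^2*(d + 1)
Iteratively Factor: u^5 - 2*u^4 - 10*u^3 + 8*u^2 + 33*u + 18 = (u + 1)*(u^4 - 3*u^3 - 7*u^2 + 15*u + 18) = (u + 1)^2*(u^3 - 4*u^2 - 3*u + 18) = (u - 3)*(u + 1)^2*(u^2 - u - 6) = (u - 3)^2*(u + 1)^2*(u + 2)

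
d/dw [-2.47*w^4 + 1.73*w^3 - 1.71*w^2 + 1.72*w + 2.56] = -9.88*w^3 + 5.19*w^2 - 3.42*w + 1.72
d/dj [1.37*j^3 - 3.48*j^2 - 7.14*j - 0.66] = 4.11*j^2 - 6.96*j - 7.14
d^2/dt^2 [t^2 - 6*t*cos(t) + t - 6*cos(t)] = 6*t*cos(t) + 12*sin(t) + 6*cos(t) + 2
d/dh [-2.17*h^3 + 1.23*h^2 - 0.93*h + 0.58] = -6.51*h^2 + 2.46*h - 0.93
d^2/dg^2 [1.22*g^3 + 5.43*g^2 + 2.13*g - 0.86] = 7.32*g + 10.86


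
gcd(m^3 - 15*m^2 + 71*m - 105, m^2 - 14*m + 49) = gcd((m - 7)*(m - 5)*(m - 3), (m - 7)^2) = m - 7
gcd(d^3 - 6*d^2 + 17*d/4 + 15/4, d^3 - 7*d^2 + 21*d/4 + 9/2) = d^2 - d - 3/4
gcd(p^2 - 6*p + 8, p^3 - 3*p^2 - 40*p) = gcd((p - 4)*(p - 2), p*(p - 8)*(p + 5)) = 1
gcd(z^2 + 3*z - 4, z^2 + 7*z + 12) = z + 4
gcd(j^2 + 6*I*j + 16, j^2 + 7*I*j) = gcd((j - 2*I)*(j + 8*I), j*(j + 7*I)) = 1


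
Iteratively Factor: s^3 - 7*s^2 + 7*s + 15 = (s - 3)*(s^2 - 4*s - 5) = (s - 3)*(s + 1)*(s - 5)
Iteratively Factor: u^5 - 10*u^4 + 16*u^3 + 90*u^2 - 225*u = (u - 3)*(u^4 - 7*u^3 - 5*u^2 + 75*u) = (u - 5)*(u - 3)*(u^3 - 2*u^2 - 15*u) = u*(u - 5)*(u - 3)*(u^2 - 2*u - 15) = u*(u - 5)^2*(u - 3)*(u + 3)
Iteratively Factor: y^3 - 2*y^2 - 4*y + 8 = (y + 2)*(y^2 - 4*y + 4) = (y - 2)*(y + 2)*(y - 2)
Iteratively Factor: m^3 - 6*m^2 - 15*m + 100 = (m - 5)*(m^2 - m - 20) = (m - 5)^2*(m + 4)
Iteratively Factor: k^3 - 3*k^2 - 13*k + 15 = (k - 1)*(k^2 - 2*k - 15) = (k - 5)*(k - 1)*(k + 3)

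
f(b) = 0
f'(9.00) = 0.00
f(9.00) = 0.00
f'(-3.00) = 0.00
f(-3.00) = 0.00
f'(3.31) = 0.00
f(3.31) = 0.00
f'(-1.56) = 0.00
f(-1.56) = 0.00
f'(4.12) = 0.00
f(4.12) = 0.00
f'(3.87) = 0.00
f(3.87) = 0.00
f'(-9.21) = 0.00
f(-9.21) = 0.00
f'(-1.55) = 0.00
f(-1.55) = 0.00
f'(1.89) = 0.00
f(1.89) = 0.00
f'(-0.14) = 0.00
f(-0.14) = 0.00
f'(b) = 0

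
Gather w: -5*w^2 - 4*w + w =-5*w^2 - 3*w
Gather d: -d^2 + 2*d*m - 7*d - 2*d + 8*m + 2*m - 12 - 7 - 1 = -d^2 + d*(2*m - 9) + 10*m - 20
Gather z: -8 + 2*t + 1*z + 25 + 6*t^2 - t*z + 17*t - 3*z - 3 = 6*t^2 + 19*t + z*(-t - 2) + 14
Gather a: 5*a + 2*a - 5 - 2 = 7*a - 7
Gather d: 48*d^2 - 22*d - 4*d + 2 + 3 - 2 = 48*d^2 - 26*d + 3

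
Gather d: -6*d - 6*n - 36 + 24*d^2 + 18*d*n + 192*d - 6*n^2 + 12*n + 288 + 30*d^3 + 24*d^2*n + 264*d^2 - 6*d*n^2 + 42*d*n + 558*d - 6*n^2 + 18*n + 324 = 30*d^3 + d^2*(24*n + 288) + d*(-6*n^2 + 60*n + 744) - 12*n^2 + 24*n + 576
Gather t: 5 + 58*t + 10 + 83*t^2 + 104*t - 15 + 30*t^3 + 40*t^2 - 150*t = 30*t^3 + 123*t^2 + 12*t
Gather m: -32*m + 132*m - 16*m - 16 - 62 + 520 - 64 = 84*m + 378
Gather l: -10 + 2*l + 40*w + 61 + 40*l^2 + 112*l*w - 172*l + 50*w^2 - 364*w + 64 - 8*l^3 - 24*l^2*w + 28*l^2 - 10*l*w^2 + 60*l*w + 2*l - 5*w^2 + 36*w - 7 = -8*l^3 + l^2*(68 - 24*w) + l*(-10*w^2 + 172*w - 168) + 45*w^2 - 288*w + 108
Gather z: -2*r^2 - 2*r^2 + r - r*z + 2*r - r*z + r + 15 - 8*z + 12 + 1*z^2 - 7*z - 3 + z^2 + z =-4*r^2 + 4*r + 2*z^2 + z*(-2*r - 14) + 24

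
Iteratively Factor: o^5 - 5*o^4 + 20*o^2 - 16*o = (o + 2)*(o^4 - 7*o^3 + 14*o^2 - 8*o) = (o - 1)*(o + 2)*(o^3 - 6*o^2 + 8*o) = (o - 2)*(o - 1)*(o + 2)*(o^2 - 4*o) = (o - 4)*(o - 2)*(o - 1)*(o + 2)*(o)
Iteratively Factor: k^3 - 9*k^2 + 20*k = (k - 4)*(k^2 - 5*k) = k*(k - 4)*(k - 5)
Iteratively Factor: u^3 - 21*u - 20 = (u + 4)*(u^2 - 4*u - 5) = (u - 5)*(u + 4)*(u + 1)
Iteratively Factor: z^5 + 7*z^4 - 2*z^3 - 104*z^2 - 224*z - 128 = (z - 4)*(z^4 + 11*z^3 + 42*z^2 + 64*z + 32) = (z - 4)*(z + 2)*(z^3 + 9*z^2 + 24*z + 16) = (z - 4)*(z + 2)*(z + 4)*(z^2 + 5*z + 4) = (z - 4)*(z + 1)*(z + 2)*(z + 4)*(z + 4)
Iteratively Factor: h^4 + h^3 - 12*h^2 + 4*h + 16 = (h - 2)*(h^3 + 3*h^2 - 6*h - 8) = (h - 2)^2*(h^2 + 5*h + 4) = (h - 2)^2*(h + 4)*(h + 1)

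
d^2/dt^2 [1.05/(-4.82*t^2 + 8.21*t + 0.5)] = (-48.78804*t^2 + 83.10162*t + 1.05*(9.64*t - 8.21)*(19.28*t - 16.42) + 5.061)/(-4.82*t^2 + 8.21*t + 0.5)^3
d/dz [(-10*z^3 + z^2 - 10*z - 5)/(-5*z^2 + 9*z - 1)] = (50*z^4 - 180*z^3 - 11*z^2 - 52*z + 55)/(25*z^4 - 90*z^3 + 91*z^2 - 18*z + 1)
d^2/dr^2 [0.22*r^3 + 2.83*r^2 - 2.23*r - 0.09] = 1.32*r + 5.66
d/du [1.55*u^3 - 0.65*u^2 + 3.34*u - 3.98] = 4.65*u^2 - 1.3*u + 3.34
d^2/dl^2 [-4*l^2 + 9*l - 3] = -8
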